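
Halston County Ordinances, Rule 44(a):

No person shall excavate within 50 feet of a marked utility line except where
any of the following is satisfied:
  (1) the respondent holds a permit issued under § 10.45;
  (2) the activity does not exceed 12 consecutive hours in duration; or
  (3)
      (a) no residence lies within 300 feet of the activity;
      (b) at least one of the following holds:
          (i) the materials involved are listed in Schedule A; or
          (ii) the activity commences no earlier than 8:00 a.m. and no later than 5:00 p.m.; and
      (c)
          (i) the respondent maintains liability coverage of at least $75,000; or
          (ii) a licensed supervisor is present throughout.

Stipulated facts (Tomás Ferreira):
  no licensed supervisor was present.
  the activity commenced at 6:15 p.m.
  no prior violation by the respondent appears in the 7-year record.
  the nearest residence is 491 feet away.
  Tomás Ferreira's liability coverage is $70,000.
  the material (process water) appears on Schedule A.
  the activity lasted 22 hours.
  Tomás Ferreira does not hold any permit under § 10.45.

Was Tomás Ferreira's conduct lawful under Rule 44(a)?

No — unlawful.

(1) holds permit — fails.
(2) ≤ 12 hrs duration — not satisfied.
(a) no residence in 300 ft — holds.
(i) Schedule A material — met.
(ii) start within hours — not met.
So (b) is satisfied (T OR F).
(i) coverage ≥ $75,000 — not met.
(ii) supervisor present — not met.
(c): F OR F → false.
So (3) is not satisfied (T AND T AND F).
Overall = F OR F OR F = false.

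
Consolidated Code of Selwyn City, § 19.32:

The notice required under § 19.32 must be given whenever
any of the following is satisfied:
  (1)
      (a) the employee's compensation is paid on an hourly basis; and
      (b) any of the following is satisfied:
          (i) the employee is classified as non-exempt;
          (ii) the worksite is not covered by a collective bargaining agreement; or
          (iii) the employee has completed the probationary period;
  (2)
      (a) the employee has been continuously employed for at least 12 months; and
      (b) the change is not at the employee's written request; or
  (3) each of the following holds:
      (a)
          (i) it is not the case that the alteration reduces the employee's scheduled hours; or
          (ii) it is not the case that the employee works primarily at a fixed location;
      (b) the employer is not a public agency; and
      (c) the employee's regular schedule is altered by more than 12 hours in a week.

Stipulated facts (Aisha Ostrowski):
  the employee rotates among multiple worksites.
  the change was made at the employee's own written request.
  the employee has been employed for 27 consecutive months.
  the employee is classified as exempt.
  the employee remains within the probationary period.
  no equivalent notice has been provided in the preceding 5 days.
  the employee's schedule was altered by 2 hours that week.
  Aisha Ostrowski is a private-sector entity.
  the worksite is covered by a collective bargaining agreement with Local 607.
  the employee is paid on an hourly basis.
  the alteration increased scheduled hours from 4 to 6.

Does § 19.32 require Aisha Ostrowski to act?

(a) hourly-paid — met.
(i) non-exempt — not satisfied.
(ii) no CBA — fails.
(iii) past probation — not met.
(b): F OR F OR F → false.
So (1) is not satisfied (T AND F).
(a) tenure ≥ 12 mo. — satisfied.
(b) not employee-requested — not met.
(2) = T AND F = false.
(i) not (hours reduced) — satisfied.
(ii) not (fixed location) — met.
(a): T OR T → true.
(b) not (public agency) — holds.
(c) schedule shift > 12h — fails.
So (3) is not satisfied (T AND T AND F).
Overall = F OR F OR F = false.

No — not required.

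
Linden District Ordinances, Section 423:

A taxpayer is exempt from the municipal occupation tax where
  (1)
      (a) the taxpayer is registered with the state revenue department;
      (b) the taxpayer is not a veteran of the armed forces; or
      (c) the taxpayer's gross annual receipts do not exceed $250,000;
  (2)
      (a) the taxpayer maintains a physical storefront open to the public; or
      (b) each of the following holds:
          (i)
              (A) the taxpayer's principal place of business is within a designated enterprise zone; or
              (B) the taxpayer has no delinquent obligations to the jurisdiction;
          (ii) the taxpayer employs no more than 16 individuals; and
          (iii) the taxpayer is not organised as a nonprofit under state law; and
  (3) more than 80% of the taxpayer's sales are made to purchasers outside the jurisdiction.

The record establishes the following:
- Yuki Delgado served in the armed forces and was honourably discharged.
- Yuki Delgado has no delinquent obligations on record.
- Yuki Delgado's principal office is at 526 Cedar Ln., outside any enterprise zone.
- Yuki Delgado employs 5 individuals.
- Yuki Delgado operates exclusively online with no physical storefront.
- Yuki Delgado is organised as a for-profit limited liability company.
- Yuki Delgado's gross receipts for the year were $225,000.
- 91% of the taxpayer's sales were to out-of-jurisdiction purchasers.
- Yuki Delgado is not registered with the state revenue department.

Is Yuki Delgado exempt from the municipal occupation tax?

(a) state-registered — not satisfied.
(b) not (veteran) — not met.
(c) receipts ≤ $250,000 — met.
So (1) is satisfied (F OR F OR T).
(a) has storefront — not satisfied.
(A) in enterprise zone — not met.
(B) no delinquency — met.
(i) = F OR T = true.
(ii) ≤ 16 employees — holds.
(iii) not (nonprofit) — met.
(b) = T AND T AND T = true.
(2) = F OR T = true.
(3) >80% out-of-jur. sales — met.
Overall: T AND T AND T → true.

Yes — exempt.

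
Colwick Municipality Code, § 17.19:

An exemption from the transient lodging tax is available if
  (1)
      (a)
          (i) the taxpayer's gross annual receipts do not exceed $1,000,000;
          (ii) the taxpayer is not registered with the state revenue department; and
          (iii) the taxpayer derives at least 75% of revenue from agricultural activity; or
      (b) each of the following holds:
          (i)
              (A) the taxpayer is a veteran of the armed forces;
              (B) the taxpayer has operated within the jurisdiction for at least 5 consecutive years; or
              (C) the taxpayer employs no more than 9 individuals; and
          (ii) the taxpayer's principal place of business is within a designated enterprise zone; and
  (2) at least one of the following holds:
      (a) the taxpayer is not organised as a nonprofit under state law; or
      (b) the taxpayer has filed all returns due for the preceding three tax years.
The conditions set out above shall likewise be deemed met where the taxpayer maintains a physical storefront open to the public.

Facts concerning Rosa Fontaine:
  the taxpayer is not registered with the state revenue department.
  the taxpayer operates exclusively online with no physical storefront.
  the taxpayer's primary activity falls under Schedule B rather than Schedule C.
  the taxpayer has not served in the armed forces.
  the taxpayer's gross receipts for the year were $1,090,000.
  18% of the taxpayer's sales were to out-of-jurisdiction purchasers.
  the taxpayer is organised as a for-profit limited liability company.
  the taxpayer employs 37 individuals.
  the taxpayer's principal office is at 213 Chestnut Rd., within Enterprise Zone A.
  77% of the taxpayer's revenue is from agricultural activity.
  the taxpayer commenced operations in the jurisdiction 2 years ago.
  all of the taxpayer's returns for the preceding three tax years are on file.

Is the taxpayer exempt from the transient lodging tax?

(i) receipts ≤ $1,000,000 — not satisfied.
(ii) not (state-registered) — satisfied.
(iii) ≥75% agricultural — satisfied.
(a): F AND T AND T → false.
(A) veteran — fails.
(B) ≥ 5 yrs in jurisdiction — not satisfied.
(C) ≤ 9 employees — not met.
(i) = F OR F OR F = false.
(ii) in enterprise zone — satisfied.
(b): F AND T → false.
(1) = F OR F = false.
(a) not (nonprofit) — holds.
(b) returns current — met.
(2) = T OR T = true.
Overall = F AND T = false.
Exception (has storefront) — not satisfied.
Result: main false OR exception false → false.

No — not exempt.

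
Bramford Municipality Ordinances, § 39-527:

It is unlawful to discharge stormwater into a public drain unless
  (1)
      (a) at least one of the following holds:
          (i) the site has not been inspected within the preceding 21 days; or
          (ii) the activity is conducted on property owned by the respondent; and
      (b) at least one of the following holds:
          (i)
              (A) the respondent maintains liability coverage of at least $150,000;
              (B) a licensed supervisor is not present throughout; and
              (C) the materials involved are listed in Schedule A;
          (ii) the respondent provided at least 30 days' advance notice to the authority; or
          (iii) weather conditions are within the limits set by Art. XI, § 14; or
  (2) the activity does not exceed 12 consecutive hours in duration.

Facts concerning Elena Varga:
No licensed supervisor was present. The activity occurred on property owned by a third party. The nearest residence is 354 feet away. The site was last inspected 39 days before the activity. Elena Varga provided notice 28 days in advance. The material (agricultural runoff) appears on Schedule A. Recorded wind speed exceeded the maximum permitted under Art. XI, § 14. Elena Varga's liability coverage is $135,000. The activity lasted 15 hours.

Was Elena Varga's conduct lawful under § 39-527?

(i) not (site inspected) — holds.
(ii) own property — fails.
(a): T OR F → true.
(A) coverage ≥ $150,000 — not satisfied.
(B) not (supervisor present) — holds.
(C) Schedule A material — met.
(i) = F AND T AND T = false.
(ii) ≥30 days' notice — not satisfied.
(iii) weather ok — fails.
(b): F OR F OR F → false.
(1) = T AND F = false.
(2) ≤ 12 hrs duration — fails.
Overall: F OR F → false.

No — unlawful.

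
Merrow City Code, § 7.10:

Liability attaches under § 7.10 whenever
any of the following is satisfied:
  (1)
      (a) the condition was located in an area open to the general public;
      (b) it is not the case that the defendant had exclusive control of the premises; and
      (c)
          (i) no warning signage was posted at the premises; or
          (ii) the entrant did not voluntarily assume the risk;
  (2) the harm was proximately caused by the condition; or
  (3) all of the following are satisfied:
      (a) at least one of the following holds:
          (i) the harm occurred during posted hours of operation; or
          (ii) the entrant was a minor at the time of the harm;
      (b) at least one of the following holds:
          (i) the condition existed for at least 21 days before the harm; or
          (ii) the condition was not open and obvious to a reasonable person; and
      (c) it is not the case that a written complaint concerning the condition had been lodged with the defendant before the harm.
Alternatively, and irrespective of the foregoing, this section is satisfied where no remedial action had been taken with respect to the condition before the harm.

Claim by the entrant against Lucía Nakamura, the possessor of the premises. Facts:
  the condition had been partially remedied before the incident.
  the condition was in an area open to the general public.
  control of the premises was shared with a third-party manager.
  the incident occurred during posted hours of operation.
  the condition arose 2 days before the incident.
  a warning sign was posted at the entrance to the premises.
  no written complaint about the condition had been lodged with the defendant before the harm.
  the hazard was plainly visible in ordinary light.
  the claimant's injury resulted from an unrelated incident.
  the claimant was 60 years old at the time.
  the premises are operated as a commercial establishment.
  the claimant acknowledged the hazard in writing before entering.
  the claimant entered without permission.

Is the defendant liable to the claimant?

(a) public area — met.
(b) not (exclusive control) — holds.
(i) no signage posted — fails.
(ii) no assumed risk — fails.
(c) = F OR F = false.
(1) = T AND T AND F = false.
(2) proximate cause — fails.
(i) during posted hours — satisfied.
(ii) entrant a minor — fails.
So (a) is satisfied (T OR F).
(i) condition ≥21 days old — fails.
(ii) not open/obvious — not met.
(b) = F OR F = false.
(c) not (complaint lodged) — holds.
(3): T AND F AND T → false.
Overall: F OR F OR F → false.
Exception (no remedial action) — not satisfied.
Result: main false OR exception false → false.

No — not liable.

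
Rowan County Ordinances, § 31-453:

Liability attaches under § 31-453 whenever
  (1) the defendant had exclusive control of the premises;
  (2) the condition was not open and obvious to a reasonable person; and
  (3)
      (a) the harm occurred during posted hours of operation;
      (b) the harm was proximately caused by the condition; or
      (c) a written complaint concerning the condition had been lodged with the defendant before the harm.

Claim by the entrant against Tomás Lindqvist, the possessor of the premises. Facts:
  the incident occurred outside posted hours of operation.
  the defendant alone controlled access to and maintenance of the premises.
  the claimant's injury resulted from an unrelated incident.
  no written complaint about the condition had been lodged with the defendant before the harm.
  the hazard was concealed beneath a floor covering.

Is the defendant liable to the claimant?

(1) exclusive control — holds.
(2) not open/obvious — met.
(a) during posted hours — not satisfied.
(b) proximate cause — not satisfied.
(c) complaint lodged — not satisfied.
(3) = F OR F OR F = false.
Overall: T AND T AND F → false.

No — not liable.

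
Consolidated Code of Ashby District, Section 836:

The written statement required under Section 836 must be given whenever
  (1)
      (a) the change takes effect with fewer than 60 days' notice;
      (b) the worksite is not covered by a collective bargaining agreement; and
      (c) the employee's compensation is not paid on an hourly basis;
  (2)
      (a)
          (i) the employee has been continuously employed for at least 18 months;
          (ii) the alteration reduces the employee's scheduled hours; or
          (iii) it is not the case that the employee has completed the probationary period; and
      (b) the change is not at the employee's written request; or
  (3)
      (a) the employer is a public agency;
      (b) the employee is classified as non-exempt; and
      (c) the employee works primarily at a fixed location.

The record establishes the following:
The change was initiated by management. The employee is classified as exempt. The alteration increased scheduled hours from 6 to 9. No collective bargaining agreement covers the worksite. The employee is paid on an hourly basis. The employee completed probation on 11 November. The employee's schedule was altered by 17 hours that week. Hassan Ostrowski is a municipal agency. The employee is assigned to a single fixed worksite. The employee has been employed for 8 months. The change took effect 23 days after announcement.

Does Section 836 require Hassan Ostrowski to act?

(a) < 60 days' notice — holds.
(b) no CBA — satisfied.
(c) not (hourly-paid) — not satisfied.
So (1) is not satisfied (T AND T AND F).
(i) tenure ≥ 18 mo. — fails.
(ii) hours reduced — not met.
(iii) not (past probation) — fails.
So (a) is not satisfied (F OR F OR F).
(b) not employee-requested — holds.
So (2) is not satisfied (F AND T).
(a) public agency — holds.
(b) non-exempt — not satisfied.
(c) fixed location — met.
(3): T AND F AND T → false.
Overall = F OR F OR F = false.

No — not required.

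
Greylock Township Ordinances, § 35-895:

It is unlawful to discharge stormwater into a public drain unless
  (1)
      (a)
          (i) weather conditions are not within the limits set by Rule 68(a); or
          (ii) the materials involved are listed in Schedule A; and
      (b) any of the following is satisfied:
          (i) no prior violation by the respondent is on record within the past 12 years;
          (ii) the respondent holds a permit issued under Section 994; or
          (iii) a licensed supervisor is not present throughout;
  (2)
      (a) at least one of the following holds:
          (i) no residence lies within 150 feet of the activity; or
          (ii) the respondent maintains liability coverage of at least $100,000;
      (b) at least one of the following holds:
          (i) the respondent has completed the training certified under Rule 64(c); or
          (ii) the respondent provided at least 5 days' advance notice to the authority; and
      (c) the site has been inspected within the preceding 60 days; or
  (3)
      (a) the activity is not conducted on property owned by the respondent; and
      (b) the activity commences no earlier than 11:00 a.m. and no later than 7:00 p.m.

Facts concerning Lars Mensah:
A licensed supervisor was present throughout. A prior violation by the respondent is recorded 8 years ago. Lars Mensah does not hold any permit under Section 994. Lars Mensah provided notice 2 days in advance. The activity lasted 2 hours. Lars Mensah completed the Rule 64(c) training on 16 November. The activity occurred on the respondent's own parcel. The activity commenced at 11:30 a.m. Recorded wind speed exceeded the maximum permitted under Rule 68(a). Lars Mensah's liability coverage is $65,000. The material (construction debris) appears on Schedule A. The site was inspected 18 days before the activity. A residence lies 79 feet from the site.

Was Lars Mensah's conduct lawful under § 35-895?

(i) not (weather ok) — met.
(ii) Schedule A material — holds.
(a) = T OR T = true.
(i) no prior violation — not satisfied.
(ii) holds permit — not met.
(iii) not (supervisor present) — not met.
(b): F OR F OR F → false.
(1): T AND F → false.
(i) no residence in 150 ft — not satisfied.
(ii) coverage ≥ $100,000 — fails.
So (a) is not satisfied (F OR F).
(i) training certified — holds.
(ii) ≥5 days' notice — not met.
(b) = T OR F = true.
(c) site inspected — satisfied.
(2) = F AND T AND T = false.
(a) not (own property) — not satisfied.
(b) start within hours — satisfied.
(3) = F AND T = false.
So Overall is not satisfied (F OR F OR F).

No — unlawful.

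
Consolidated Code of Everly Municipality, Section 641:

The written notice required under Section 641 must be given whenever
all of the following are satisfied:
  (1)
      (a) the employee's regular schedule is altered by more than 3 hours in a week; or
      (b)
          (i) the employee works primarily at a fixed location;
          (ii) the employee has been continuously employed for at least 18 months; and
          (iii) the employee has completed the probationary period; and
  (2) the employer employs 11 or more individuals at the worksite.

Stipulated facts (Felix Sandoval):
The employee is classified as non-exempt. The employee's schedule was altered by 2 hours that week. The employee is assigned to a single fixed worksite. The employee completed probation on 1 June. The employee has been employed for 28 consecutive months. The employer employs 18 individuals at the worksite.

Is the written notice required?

Yes — required.

(a) schedule shift > 3h — not satisfied.
(i) fixed location — met.
(ii) tenure ≥ 18 mo. — holds.
(iii) past probation — holds.
So (b) is satisfied (T AND T AND T).
So (1) is satisfied (F OR T).
(2) ≥ 11 at site — satisfied.
So Overall is satisfied (T AND T).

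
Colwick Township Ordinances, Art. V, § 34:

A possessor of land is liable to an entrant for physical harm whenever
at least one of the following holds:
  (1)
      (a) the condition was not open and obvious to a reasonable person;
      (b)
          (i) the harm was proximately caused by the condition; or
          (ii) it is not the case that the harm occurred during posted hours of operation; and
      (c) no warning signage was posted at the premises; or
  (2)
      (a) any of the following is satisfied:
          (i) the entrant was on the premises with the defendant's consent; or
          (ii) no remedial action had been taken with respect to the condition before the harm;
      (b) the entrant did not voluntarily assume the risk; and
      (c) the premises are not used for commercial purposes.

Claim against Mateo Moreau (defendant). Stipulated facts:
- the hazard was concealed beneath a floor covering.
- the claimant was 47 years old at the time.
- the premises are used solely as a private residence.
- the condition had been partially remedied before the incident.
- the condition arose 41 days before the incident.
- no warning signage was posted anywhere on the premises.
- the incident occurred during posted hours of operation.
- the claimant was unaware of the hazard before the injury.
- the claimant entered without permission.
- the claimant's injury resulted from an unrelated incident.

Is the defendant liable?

(a) not open/obvious — satisfied.
(i) proximate cause — not satisfied.
(ii) not (during posted hours) — not met.
(b) = F OR F = false.
(c) no signage posted — satisfied.
So (1) is not satisfied (T AND F AND T).
(i) consent to enter — not satisfied.
(ii) no remedial action — not met.
(a) = F OR F = false.
(b) no assumed risk — met.
(c) not (commercial use) — met.
(2): F AND T AND T → false.
Overall = F OR F = false.

No — not liable.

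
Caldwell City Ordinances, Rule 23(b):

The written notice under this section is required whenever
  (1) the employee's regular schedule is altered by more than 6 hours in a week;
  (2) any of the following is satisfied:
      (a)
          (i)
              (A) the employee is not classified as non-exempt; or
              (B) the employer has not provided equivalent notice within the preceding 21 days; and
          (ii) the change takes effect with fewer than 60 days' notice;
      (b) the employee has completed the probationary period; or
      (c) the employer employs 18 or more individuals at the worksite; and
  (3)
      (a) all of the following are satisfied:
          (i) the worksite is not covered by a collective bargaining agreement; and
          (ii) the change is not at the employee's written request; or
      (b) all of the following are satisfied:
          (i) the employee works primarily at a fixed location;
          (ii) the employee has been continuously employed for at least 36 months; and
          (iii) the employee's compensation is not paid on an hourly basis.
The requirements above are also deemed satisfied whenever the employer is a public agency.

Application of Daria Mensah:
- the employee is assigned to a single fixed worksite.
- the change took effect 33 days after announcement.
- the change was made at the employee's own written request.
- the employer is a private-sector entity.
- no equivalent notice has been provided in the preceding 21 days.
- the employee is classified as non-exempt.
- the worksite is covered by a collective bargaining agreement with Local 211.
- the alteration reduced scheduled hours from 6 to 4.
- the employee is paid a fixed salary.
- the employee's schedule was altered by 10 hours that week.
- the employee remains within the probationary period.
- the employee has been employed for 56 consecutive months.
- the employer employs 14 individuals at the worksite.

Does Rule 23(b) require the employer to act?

Yes — required.

(1) schedule shift > 6h — holds.
(A) not (non-exempt) — not met.
(B) no recent notice — met.
(i) = F OR T = true.
(ii) < 60 days' notice — met.
(a): T AND T → true.
(b) past probation — fails.
(c) ≥ 18 at site — not satisfied.
So (2) is satisfied (T OR F OR F).
(i) no CBA — not satisfied.
(ii) not employee-requested — fails.
(a) = F AND F = false.
(i) fixed location — holds.
(ii) tenure ≥ 36 mo. — met.
(iii) not (hourly-paid) — satisfied.
So (b) is satisfied (T AND T AND T).
(3) = F OR T = true.
So Overall is satisfied (T AND T AND T).
Exception (public agency) — not satisfied.
Result: main true OR exception false → true.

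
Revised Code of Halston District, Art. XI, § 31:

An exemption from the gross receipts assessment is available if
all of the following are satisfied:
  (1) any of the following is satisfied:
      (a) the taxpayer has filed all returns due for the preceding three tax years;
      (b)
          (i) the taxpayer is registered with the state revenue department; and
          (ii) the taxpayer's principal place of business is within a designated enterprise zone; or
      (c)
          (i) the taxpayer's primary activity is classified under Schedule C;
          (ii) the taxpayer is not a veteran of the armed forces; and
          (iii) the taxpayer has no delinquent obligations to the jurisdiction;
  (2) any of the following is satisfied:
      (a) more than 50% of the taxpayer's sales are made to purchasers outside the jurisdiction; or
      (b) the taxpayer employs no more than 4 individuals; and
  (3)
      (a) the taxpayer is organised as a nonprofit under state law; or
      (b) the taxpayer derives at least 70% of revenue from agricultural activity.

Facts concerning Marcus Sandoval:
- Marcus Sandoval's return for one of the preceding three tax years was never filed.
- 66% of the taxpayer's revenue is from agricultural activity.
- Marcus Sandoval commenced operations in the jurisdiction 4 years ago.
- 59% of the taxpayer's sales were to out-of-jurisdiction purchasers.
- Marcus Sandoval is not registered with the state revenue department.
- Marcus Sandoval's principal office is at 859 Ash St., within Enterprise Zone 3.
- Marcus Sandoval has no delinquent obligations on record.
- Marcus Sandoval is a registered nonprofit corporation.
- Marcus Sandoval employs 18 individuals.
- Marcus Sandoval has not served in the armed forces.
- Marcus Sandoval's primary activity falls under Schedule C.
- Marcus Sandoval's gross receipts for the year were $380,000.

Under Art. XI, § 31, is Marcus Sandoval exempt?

(a) returns current — fails.
(i) state-registered — not met.
(ii) in enterprise zone — satisfied.
(b) = F AND T = false.
(i) Schedule C activity — holds.
(ii) not (veteran) — holds.
(iii) no delinquency — satisfied.
(c): T AND T AND T → true.
So (1) is satisfied (F OR F OR T).
(a) >50% out-of-jur. sales — met.
(b) ≤ 4 employees — not met.
(2): T OR F → true.
(a) nonprofit — satisfied.
(b) ≥70% agricultural — not met.
So (3) is satisfied (T OR F).
So Overall is satisfied (T AND T AND T).

Yes — exempt.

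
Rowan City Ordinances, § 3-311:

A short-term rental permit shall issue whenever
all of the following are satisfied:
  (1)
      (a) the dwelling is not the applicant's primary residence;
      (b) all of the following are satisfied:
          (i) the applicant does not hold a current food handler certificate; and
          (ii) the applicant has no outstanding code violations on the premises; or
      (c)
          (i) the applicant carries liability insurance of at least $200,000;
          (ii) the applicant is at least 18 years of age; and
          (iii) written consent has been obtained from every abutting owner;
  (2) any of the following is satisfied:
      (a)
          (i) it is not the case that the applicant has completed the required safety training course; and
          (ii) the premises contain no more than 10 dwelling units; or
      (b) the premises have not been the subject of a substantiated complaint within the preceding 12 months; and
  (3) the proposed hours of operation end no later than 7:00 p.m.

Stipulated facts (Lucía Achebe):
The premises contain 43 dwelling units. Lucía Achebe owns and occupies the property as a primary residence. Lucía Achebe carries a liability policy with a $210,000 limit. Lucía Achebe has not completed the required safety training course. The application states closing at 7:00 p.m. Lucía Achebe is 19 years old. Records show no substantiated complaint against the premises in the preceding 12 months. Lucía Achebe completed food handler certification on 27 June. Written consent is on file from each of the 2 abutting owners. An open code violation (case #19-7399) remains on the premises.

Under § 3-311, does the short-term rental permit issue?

Yes — granted.

(a) not (primary residence) — not satisfied.
(i) not (food handler cert.) — not satisfied.
(ii) no code violations — not satisfied.
(b): F AND F → false.
(i) insurance ≥ $200,000 — holds.
(ii) age ≥ 18 — met.
(iii) all abutters consent — satisfied.
(c) = T AND T AND T = true.
(1): F OR F OR T → true.
(i) not (safety training) — holds.
(ii) ≤ 10 units — fails.
(a) = T AND F = false.
(b) no complaint in 12 mo. — met.
(2) = F OR T = true.
(3) closes by 7 p.m. — met.
Overall: T AND T AND T → true.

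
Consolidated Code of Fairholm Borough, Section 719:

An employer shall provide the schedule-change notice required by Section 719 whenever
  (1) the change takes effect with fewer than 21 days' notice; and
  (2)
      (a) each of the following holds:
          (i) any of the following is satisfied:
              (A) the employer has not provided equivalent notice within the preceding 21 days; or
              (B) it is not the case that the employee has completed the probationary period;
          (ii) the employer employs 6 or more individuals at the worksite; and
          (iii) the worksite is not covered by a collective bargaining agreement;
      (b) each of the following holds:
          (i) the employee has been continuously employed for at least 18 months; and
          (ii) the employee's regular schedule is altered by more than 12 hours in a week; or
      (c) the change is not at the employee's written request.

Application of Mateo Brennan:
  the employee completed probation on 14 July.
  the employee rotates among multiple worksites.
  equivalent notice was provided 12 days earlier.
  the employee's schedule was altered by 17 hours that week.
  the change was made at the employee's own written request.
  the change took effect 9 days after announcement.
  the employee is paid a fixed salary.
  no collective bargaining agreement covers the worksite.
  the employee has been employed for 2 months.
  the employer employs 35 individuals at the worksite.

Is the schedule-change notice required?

No — not required.

(1) < 21 days' notice — satisfied.
(A) no recent notice — not met.
(B) not (past probation) — not met.
So (i) is not satisfied (F OR F).
(ii) ≥ 6 at site — met.
(iii) no CBA — satisfied.
(a): F AND T AND T → false.
(i) tenure ≥ 18 mo. — fails.
(ii) schedule shift > 12h — holds.
So (b) is not satisfied (F AND T).
(c) not employee-requested — not met.
(2): F OR F OR F → false.
So Overall is not satisfied (T AND F).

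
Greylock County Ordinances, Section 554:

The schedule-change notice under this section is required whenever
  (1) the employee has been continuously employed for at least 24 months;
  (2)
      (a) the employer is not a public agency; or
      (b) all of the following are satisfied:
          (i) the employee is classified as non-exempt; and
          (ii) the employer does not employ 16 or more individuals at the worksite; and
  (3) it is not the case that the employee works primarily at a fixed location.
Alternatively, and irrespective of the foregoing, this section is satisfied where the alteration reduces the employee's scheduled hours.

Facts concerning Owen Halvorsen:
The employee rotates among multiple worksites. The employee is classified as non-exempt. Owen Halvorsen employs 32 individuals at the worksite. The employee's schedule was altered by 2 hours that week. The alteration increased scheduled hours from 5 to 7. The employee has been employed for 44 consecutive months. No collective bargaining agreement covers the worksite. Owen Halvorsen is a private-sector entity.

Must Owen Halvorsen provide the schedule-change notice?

Yes — required.

(1) tenure ≥ 24 mo. — holds.
(a) not (public agency) — satisfied.
(i) non-exempt — satisfied.
(ii) not (≥ 16 at site) — fails.
So (b) is not satisfied (T AND F).
So (2) is satisfied (T OR F).
(3) not (fixed location) — holds.
So Overall is satisfied (T AND T AND T).
Exception (hours reduced) — not satisfied.
Result: main true OR exception false → true.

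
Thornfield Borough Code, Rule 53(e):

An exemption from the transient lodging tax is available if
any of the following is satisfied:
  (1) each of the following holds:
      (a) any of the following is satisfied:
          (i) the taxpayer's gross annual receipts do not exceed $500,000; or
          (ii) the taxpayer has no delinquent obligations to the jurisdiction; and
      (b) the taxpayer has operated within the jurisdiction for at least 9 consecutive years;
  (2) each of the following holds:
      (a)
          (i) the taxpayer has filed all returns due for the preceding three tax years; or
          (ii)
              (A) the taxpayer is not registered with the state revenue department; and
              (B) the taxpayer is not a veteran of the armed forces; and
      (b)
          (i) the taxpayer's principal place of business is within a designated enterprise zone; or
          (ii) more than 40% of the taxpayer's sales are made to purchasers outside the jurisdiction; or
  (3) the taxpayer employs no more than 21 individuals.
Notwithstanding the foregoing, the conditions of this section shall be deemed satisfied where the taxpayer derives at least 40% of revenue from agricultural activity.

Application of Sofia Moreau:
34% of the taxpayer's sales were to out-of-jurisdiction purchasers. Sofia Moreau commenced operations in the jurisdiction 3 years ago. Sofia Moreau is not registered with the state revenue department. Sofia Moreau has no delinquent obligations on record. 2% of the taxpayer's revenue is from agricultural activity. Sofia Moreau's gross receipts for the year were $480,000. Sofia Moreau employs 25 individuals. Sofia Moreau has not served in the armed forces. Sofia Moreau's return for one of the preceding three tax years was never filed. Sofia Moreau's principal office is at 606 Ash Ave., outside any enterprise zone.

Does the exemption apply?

(i) receipts ≤ $500,000 — satisfied.
(ii) no delinquency — satisfied.
(a): T OR T → true.
(b) ≥ 9 yrs in jurisdiction — not satisfied.
So (1) is not satisfied (T AND F).
(i) returns current — fails.
(A) not (state-registered) — satisfied.
(B) not (veteran) — holds.
(ii): T AND T → true.
(a): F OR T → true.
(i) in enterprise zone — not satisfied.
(ii) >40% out-of-jur. sales — not met.
(b): F OR F → false.
So (2) is not satisfied (T AND F).
(3) ≤ 21 employees — not satisfied.
So Overall is not satisfied (F OR F OR F).
Exception (≥40% agricultural) — not satisfied.
Result: main false OR exception false → false.

No — not exempt.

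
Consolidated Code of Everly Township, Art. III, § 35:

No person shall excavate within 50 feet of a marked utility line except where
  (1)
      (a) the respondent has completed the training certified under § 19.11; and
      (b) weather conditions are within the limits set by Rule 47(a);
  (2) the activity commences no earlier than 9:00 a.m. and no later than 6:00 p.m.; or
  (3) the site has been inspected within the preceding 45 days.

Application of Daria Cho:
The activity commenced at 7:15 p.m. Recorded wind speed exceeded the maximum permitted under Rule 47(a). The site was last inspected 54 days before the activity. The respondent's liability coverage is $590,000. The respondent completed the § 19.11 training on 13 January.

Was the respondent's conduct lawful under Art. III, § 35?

(a) training certified — satisfied.
(b) weather ok — fails.
So (1) is not satisfied (T AND F).
(2) start within hours — not met.
(3) site inspected — fails.
So Overall is not satisfied (F OR F OR F).

No — unlawful.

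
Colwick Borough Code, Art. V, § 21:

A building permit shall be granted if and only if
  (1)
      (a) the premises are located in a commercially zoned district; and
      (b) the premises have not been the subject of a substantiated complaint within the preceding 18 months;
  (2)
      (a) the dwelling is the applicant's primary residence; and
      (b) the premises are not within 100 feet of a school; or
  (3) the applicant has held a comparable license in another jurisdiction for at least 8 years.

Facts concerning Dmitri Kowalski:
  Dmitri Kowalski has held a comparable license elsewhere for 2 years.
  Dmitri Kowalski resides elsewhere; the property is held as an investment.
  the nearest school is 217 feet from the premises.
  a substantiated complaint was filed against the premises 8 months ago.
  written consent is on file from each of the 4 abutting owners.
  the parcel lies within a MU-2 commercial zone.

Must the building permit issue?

No — denied.

(a) commercially zoned — holds.
(b) no complaint in 18 mo. — fails.
(1): T AND F → false.
(a) primary residence — not satisfied.
(b) ≥100 ft from school — met.
(2): F AND T → false.
(3) prior license ≥ 8 yr — fails.
So Overall is not satisfied (F OR F OR F).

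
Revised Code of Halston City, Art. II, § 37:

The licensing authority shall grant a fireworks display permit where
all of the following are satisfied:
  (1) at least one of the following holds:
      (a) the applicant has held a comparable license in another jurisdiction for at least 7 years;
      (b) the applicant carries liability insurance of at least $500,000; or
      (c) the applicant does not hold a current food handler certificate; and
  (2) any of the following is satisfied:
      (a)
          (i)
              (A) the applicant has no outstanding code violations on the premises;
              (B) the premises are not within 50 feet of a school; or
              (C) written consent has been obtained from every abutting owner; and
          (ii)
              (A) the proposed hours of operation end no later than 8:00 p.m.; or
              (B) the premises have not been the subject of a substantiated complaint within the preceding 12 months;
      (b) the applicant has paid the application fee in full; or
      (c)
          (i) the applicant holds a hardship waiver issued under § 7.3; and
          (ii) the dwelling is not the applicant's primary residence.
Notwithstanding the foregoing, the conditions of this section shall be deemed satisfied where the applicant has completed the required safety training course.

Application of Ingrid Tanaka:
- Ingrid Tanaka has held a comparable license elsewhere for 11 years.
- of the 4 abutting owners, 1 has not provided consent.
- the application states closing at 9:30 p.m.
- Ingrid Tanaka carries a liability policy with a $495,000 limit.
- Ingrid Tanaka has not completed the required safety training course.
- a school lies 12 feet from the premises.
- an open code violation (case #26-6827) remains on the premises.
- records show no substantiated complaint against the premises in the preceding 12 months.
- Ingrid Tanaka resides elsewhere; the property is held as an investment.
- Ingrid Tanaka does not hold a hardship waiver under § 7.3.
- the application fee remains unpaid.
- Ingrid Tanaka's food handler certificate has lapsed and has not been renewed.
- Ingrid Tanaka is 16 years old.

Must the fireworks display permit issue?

(a) prior license ≥ 7 yr — satisfied.
(b) insurance ≥ $500,000 — not satisfied.
(c) not (food handler cert.) — met.
(1) = T OR F OR T = true.
(A) no code violations — not met.
(B) ≥50 ft from school — not satisfied.
(C) all abutters consent — fails.
(i): F OR F OR F → false.
(A) closes by 8 p.m. — not satisfied.
(B) no complaint in 12 mo. — holds.
(ii) = F OR T = true.
So (a) is not satisfied (F AND T).
(b) fee paid — not met.
(i) hardship waiver — not satisfied.
(ii) not (primary residence) — satisfied.
(c) = F AND T = false.
So (2) is not satisfied (F OR F OR F).
Overall = T AND F = false.
Exception (safety training) — not satisfied.
Result: main false OR exception false → false.

No — denied.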